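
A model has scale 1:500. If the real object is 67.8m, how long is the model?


Model size = real / scale
= 67.8 / 500
= 0.1356 m

0.1356 m


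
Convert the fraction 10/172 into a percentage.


Percentage = (part / whole) × 100
= (10 / 172) × 100
≈ 5.81%

5.81%


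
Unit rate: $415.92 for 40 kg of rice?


Unit rate = total / quantity
= 415.92 / 40
= $10.40 per unit

$10.40 per unit


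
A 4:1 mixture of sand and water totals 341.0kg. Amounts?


Total parts = 4 + 1 = 5
sand: 341.0 × 4/5 = 272.8kg
water: 341.0 × 1/5 = 68.2kg
= 272.8kg and 68.2kg

272.8kg and 68.2kg


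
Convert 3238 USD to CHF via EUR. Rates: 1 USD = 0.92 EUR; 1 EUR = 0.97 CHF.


Step 1: 3238 USD × 0.92 = 2978.96 EUR
Step 2: 2978.96 EUR × 0.97 = 2889.59 CHF
Implied rate USD→CHF = 0.92 × 0.97 = 0.8924
= 2889.59 CHF

2889.59 CHF


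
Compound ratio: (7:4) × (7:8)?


Compound ratio = (7×7) : (4×8)
= 49:32
GCD = 1
= 49:32

49:32


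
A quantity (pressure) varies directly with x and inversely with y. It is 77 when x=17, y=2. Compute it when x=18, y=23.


z = k·x/y
Solve for k using the known point: k = z·y/x = 77×2/17 = 154/17 ≈ 9.0588
Now evaluate at x=18, y=23:
z = k × 18 / 23 = (154 × 18) / (17 × 23) = 2772/391
≈ 7.0895

7.0895


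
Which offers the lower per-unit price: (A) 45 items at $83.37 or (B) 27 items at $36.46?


Deal A: $83.37/45 = $1.8527/unit
Deal B: $36.46/27 = $1.3504/unit
B is cheaper per unit
= Deal B

Deal B


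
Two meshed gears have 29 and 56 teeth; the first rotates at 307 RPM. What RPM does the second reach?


Gear ratio = 29:56 = 29:56
RPM_B = RPM_A × (teeth_A / teeth_B)
= 307 × (29/56)
= 159.0 RPM

159.0 RPM


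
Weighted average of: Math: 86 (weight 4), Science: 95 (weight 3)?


Numerator = 86×4 + 95×3
= 344 + 285
= 629
Total weight = 7
Weighted avg = 629/7
= 89.86

89.86


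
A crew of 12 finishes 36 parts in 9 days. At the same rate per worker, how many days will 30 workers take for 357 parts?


Days ∝ work / workers, so d₂ = d₁ × (m₁/m₂) × (w₂/w₁)
Workers factor (inverse): 12/30 = 0.4000
Work factor (direct): 357/36 ≈ 9.9167
d₂ = 9 × 12/30 × 357/36 = (9 × 12 × 357) / (30 × 36) = 38556/1080
= 35.70 days

35.70 days


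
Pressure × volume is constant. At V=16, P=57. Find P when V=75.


Inverse proportion: x × y = constant
k = 16 × 57 = 912
y₂ = k / 75 = 912 / 75
= 12.16

12.16


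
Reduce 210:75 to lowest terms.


GCD(210, 75) = 15
210/15 : 75/15
= 14:5

14:5


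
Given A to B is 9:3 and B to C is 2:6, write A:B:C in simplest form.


Match B: multiply A:B by 2 → 18:6
Multiply B:C by 3 → 6:18
Combined: 18:6:18
GCD = 6
= 3:1:3

3:1:3


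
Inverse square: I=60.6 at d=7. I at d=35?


I₁d₁² = I₂d₂²
I₂ = I₁ × (d₁/d₂)²
= 60.6 × (7/35)²
= 60.6 × 49/1225
= 2969.4/1225
= 2.4240

2.4240


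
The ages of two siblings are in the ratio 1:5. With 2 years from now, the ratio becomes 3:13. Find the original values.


Let A = 1k, B = 5k.
(1k + 2) / (5k + 2) = 3/13
Cross-multiply: 13(1k + 2) = 3(5k + 2)
13k + 26 = 15k + 6
13k - 15k = 6 - 26
-2k = -20
k = -20/-2 = 10
A = 1×10 = 10, B = 5×10 = 50
= A = 10, B = 50

A = 10, B = 50


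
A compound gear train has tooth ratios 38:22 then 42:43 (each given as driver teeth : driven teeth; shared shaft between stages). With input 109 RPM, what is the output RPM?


Stage 1: RPM_B = RPM_A × t_A/t_B = 109 × 38/22 = 4142/22 ≈ 188.27
B and C share a shaft → RPM_C = RPM_B
Stage 2: RPM_D = RPM_C × t_C/t_D = RPM_A × (t_A×t_C)/(t_B×t_D)
Overall ratio = (38×42)/(22×43) = 1596/946
RPM_D = 109 × 1596/946 = 173964/946
≈ 183.89 RPM

183.89 RPM


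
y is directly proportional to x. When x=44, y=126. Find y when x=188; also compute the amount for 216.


Direct proportion: y/x = constant
k = 126/44 ≈ 2.8636
y at x=188: k × 188 = 126 × 188 / 44 = 23688/44 ≈ 538.36
y at x=216: k × 216 = 126 × 216 / 44 = 27216/44 ≈ 618.55
= 538.36 and 618.55

538.36 and 618.55


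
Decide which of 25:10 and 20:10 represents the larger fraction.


25/10 = 2.5000
20/10 = 2.0000
2.5000 > 2.0000, so 25:10 is greater
= 25:10

25:10


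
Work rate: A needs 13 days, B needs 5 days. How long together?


Rate of A = 1/13 per day
Rate of B = 1/5 per day
Combined rate = 1/13 + 1/5 = 18/65 ≈ 0.2769 per day
Days = 1 / combined rate = 65/18
≈ 3.61 days

3.61 days


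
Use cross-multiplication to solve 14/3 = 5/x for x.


Cross multiply: 14 × x = 3 × 5
14x = 15
x = 15 / 14
= 1.07

1.07


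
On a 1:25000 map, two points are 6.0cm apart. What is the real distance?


Real distance = map distance × scale
= 6.0cm × 25000
= 150000 cm = 1500.0 m
= 1.500 km

1.500 km


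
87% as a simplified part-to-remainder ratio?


87% means 87 parts out of 100; remainder = 13
Part : remainder = 87:13
GCD = 1
= 87:13

87:13


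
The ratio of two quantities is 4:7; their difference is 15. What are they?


Let A = 4k, B = 7k.
7k - 4k = 15
3k = 15 → k = 15/3 = 5
A = 4×5 = 20, B = 7×5 = 35
= A = 20, B = 35

A = 20, B = 35


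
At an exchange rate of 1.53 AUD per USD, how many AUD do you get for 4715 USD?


Amount × rate = 4715 × 1.53
= 7213.95 AUD

7213.95 AUD


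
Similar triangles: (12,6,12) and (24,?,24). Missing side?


Scale factor = 24/12 = 2
Missing side = 6 × 2
= 12.0

12.0


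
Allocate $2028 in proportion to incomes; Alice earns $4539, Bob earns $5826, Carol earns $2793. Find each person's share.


Total income = 4539 + 5826 + 2793 = $13158
Alice: $2028 × 4539/13158 = $699.58
Bob: $2028 × 5826/13158 = $897.94
Carol: $2028 × 2793/13158 = $430.48
= Alice: $699.58, Bob: $897.94, Carol: $430.48

Alice: $699.58, Bob: $897.94, Carol: $430.48


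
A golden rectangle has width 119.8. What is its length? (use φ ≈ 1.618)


φ = (1 + √5) / 2 ≈ 1.618
Length = width × φ = 119.8 × 1.618 = 193.8364
≈ 193.84

193.84


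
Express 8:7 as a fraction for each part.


Total parts = 8 + 7 = 15
First part: 8/15 = 8/15
Second part: 7/15 = 7/15
= 8/15 and 7/15

8/15 and 7/15


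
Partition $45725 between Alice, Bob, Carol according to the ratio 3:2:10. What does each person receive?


Total parts = 3 + 2 + 10 = 15
Alice: 45725 × 3/15 = 9145.00
Bob: 45725 × 2/15 = 6096.67
Carol: 45725 × 10/15 = 30483.33
= Alice: $9145.00, Bob: $6096.67, Carol: $30483.33

Alice: $9145.00, Bob: $6096.67, Carol: $30483.33


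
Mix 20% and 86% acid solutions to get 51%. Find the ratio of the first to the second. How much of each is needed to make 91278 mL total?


Let x parts of 20% mix with y parts of 86%.
20x + 86y = 51(x + y)
20x + 86y = 51x + 51y
x(20 - 51) = y(51 - 86)
x/y = (86 - 51)/(51 - 20) = 35/31
Simplify: 35:31
Total parts = 66; one part = 91278/66 = 1383.00 mL
20% solution: 35×1383.00 = 48405.00 mL
86% solution: 31×1383.00 = 42873.00 mL
= ratio 35:31; 48405.00 mL and 42873.00 mL

ratio 35:31; 48405.00 mL and 42873.00 mL


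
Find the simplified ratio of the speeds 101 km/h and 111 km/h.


Ratio = 101:111
GCD = 1
Simplified = 101:111
Time ratio (same distance) = 111:101
Speed ratio = 101:111

101:111


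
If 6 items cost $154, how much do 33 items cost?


Direct proportion: y/x = constant
k = 154/6 ≈ 25.6667
y₂ = k × 33 = 154 × 33 / 6 = 5082/6
= 847.00

847.00


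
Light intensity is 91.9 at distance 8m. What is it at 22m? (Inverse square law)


I₁d₁² = I₂d₂²
I₂ = I₁ × (d₁/d₂)²
= 91.9 × (8/22)²
= 91.9 × 64/484
= 5881.6/484
≈ 12.1521

12.1521


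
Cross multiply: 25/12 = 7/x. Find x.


Cross multiply: 25 × x = 12 × 7
25x = 84
x = 84 / 25
= 3.36

3.36


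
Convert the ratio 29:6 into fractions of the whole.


Total parts = 29 + 6 = 35
First part: 29/35 = 29/35
Second part: 6/35 = 6/35
= 29/35 and 6/35

29/35 and 6/35


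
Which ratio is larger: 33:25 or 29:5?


33/25 = 1.3200
29/5 = 5.8000
1.3200 < 5.8000, so 33:25 is less
= 29:5

29:5


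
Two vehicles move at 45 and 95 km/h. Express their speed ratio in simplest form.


Ratio = 45:95
GCD = 5
Simplified = 9:19
Time ratio (same distance) = 19:9
Speed ratio = 9:19

9:19


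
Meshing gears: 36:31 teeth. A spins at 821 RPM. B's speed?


Gear ratio = 36:31 = 36:31
RPM_B = RPM_A × (teeth_A / teeth_B)
= 821 × (36/31)
= 953.4 RPM

953.4 RPM


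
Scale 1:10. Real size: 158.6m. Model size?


Model size = real / scale
= 158.6 / 10
= 15.8600 m

15.8600 m


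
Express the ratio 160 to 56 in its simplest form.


GCD(160, 56) = 8
160/8 : 56/8
= 20:7

20:7


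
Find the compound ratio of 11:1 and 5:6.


Compound ratio = (11×5) : (1×6)
= 55:6
GCD = 1
= 55:6

55:6


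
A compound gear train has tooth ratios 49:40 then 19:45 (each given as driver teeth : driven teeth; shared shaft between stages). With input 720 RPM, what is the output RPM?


Stage 1: RPM_B = RPM_A × t_A/t_B = 720 × 49/40 = 35280/40 = 882.00
B and C share a shaft → RPM_C = RPM_B
Stage 2: RPM_D = RPM_C × t_C/t_D = RPM_A × (t_A×t_C)/(t_B×t_D)
Overall ratio = (49×19)/(40×45) = 931/1800
RPM_D = 720 × 931/1800 = 670320/1800
= 372.40 RPM

372.40 RPM


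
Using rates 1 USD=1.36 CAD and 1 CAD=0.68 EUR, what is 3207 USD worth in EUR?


Step 1: 3207 USD × 1.36 = 4361.52 CAD
Step 2: 4361.52 CAD × 0.68 = 2965.83 EUR
Implied rate USD→EUR = 1.36 × 0.68 = 0.9248
= 2965.83 EUR

2965.83 EUR


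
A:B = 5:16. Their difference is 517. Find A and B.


Let A = 5k, B = 16k.
16k - 5k = 517
11k = 517 → k = 517/11 = 47
A = 5×47 = 235, B = 16×47 = 752
= A = 235, B = 752

A = 235, B = 752


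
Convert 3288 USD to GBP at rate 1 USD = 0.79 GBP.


Amount × rate = 3288 × 0.79
= 2597.52 GBP

2597.52 GBP


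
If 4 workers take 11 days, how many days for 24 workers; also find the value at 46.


Inverse proportion: x × y = constant
k = 4 × 11 = 44
At x=24: k/24 = 1.83
At x=46: k/46 = 0.96
= 1.83 and 0.96

1.83 and 0.96


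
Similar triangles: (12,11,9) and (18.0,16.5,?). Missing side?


Scale factor = 18.0/12 = 1.5
Missing side = 9 × 1.5
= 13.5

13.5


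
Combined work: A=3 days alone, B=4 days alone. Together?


Rate of A = 1/3 per day
Rate of B = 1/4 per day
Combined rate = 1/3 + 1/4 = 7/12 ≈ 0.5833 per day
Days = 1 / combined rate = 12/7
≈ 1.71 days

1.71 days


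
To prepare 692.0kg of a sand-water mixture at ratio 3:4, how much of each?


Total parts = 3 + 4 = 7
sand: 692.0 × 3/7 = 296.6kg
water: 692.0 × 4/7 = 395.4kg
= 296.6kg and 395.4kg

296.6kg and 395.4kg


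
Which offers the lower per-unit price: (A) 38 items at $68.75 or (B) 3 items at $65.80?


Deal A: $68.75/38 = $1.8092/unit
Deal B: $65.80/3 = $21.9333/unit
A is cheaper per unit
= Deal A

Deal A


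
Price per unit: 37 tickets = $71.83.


Unit rate = total / quantity
= 71.83 / 37
= $1.94 per unit

$1.94 per unit


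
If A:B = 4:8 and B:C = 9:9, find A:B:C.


Match B: multiply A:B by 9 → 36:72
Multiply B:C by 8 → 72:72
Combined: 36:72:72
GCD = 36
= 1:2:2

1:2:2


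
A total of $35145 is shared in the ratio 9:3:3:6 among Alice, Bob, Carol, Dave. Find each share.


Total parts = 9 + 3 + 3 + 6 = 21
Alice: 35145 × 9/21 = 15062.14
Bob: 35145 × 3/21 = 5020.71
Carol: 35145 × 3/21 = 5020.71
Dave: 35145 × 6/21 = 10041.43
= Alice: $15062.14, Bob: $5020.71, Carol: $5020.71, Dave: $10041.43

Alice: $15062.14, Bob: $5020.71, Carol: $5020.71, Dave: $10041.43


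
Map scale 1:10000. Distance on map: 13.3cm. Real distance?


Real distance = map distance × scale
= 13.3cm × 10000
= 133000 cm = 1330.0 m
= 1.330 km

1.330 km


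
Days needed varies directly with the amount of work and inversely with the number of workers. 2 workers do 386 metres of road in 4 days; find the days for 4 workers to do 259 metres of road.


Days ∝ work / workers, so d₂ = d₁ × (m₁/m₂) × (w₂/w₁)
Workers factor (inverse): 2/4 = 0.5000
Work factor (direct): 259/386 ≈ 0.6710
d₂ = 4 × 2/4 × 259/386 = (4 × 2 × 259) / (4 × 386) = 2072/1544
≈ 1.34 days

1.34 days


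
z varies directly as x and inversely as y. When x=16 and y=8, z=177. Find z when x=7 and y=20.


z = k·x/y
Solve for k using the known point: k = z·y/x = 177×8/16 = 1416/16 = 88.5000
Now evaluate at x=7, y=20:
z = k × 7 / 20 = (1416 × 7) / (16 × 20) = 9912/320
= 30.9750

30.9750


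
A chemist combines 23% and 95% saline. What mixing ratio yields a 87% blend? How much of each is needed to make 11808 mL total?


Let x parts of 23% mix with y parts of 95%.
23x + 95y = 87(x + y)
23x + 95y = 87x + 87y
x(23 - 87) = y(87 - 95)
x/y = (95 - 87)/(87 - 23) = 8/64
Simplify: 1:8
Total parts = 9; one part = 11808/9 = 1312.00 mL
23% solution: 1×1312.00 = 1312.00 mL
95% solution: 8×1312.00 = 10496.00 mL
= ratio 1:8; 1312.00 mL and 10496.00 mL

ratio 1:8; 1312.00 mL and 10496.00 mL


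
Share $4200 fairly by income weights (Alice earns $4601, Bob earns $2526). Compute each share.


Total income = 4601 + 2526 = $7127
Alice: $4200 × 4601/7127 = $2711.41
Bob: $4200 × 2526/7127 = $1488.59
= Alice: $2711.41, Bob: $1488.59

Alice: $2711.41, Bob: $1488.59


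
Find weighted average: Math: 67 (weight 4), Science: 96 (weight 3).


Numerator = 67×4 + 96×3
= 268 + 288
= 556
Total weight = 7
Weighted avg = 556/7
= 79.43

79.43


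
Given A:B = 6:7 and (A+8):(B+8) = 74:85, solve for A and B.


Let A = 6k, B = 7k.
(6k + 8) / (7k + 8) = 74/85
Cross-multiply: 85(6k + 8) = 74(7k + 8)
510k + 680 = 518k + 592
510k - 518k = 592 - 680
-8k = -88
k = -88/-8 = 11
A = 6×11 = 66, B = 7×11 = 77
= A = 66, B = 77

A = 66, B = 77


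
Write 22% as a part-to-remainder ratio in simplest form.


22% means 22 parts out of 100; remainder = 78
Part : remainder = 22:78
GCD = 2
= 11:39

11:39


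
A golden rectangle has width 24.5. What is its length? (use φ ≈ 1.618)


φ = (1 + √5) / 2 ≈ 1.618
Length = width × φ = 24.5 × 1.618 = 39.641
≈ 39.64

39.64


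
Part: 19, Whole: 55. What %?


Percentage = (part / whole) × 100
= (19 / 55) × 100
≈ 34.55%

34.55%


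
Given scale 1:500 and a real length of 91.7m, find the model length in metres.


Model size = real / scale
= 91.7 / 500
= 0.1834 m

0.1834 m


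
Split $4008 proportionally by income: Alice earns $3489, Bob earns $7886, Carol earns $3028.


Total income = 3489 + 7886 + 3028 = $14403
Alice: $4008 × 3489/14403 = $970.90
Bob: $4008 × 7886/14403 = $2194.48
Carol: $4008 × 3028/14403 = $842.62
= Alice: $970.90, Bob: $2194.48, Carol: $842.62

Alice: $970.90, Bob: $2194.48, Carol: $842.62


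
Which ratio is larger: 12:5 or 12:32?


12/5 = 2.4000
12/32 = 0.3750
2.4000 > 0.3750, so 12:5 is greater
= 12:5

12:5


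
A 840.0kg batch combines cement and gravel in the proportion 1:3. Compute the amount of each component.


Total parts = 1 + 3 = 4
cement: 840.0 × 1/4 = 210.0kg
gravel: 840.0 × 3/4 = 630.0kg
= 210.0kg and 630.0kg

210.0kg and 630.0kg


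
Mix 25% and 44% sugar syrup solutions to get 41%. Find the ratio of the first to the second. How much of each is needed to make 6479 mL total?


Let x parts of 25% mix with y parts of 44%.
25x + 44y = 41(x + y)
25x + 44y = 41x + 41y
x(25 - 41) = y(41 - 44)
x/y = (44 - 41)/(41 - 25) = 3/16
Simplify: 3:16
Total parts = 19; one part = 6479/19 = 341.00 mL
25% solution: 3×341.00 = 1023.00 mL
44% solution: 16×341.00 = 5456.00 mL
= ratio 3:16; 1023.00 mL and 5456.00 mL

ratio 3:16; 1023.00 mL and 5456.00 mL


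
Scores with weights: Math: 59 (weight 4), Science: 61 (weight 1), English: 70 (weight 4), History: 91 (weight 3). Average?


Numerator = 59×4 + 61×1 + 70×4 + 91×3
= 236 + 61 + 280 + 273
= 850
Total weight = 12
Weighted avg = 850/12
= 70.83

70.83


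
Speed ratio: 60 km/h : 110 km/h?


Ratio = 60:110
GCD = 10
Simplified = 6:11
Time ratio (same distance) = 11:6
Speed ratio = 6:11

6:11


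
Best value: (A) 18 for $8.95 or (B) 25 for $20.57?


Deal A: $8.95/18 = $0.4972/unit
Deal B: $20.57/25 = $0.8228/unit
A is cheaper per unit
= Deal A

Deal A


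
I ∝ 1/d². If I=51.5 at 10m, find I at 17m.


I₁d₁² = I₂d₂²
I₂ = I₁ × (d₁/d₂)²
= 51.5 × (10/17)²
= 51.5 × 100/289
= 5150/289
≈ 17.8201

17.8201


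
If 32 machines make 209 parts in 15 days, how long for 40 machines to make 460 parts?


Days ∝ work / workers, so d₂ = d₁ × (m₁/m₂) × (w₂/w₁)
Workers factor (inverse): 32/40 = 0.8000
Work factor (direct): 460/209 ≈ 2.2010
d₂ = 15 × 32/40 × 460/209 = (15 × 32 × 460) / (40 × 209) = 220800/8360
≈ 26.41 days

26.41 days


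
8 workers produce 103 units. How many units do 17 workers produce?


Direct proportion: y/x = constant
k = 103/8 = 12.8750
y₂ = k × 17 = 103 × 17 / 8 = 1751/8
≈ 218.88

218.88


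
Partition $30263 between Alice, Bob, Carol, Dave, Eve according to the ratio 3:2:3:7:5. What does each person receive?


Total parts = 3 + 2 + 3 + 7 + 5 = 20
Alice: 30263 × 3/20 = 4539.45
Bob: 30263 × 2/20 = 3026.30
Carol: 30263 × 3/20 = 4539.45
Dave: 30263 × 7/20 = 10592.05
Eve: 30263 × 5/20 = 7565.75
= Alice: $4539.45, Bob: $3026.30, Carol: $4539.45, Dave: $10592.05, Eve: $7565.75

Alice: $4539.45, Bob: $3026.30, Carol: $4539.45, Dave: $10592.05, Eve: $7565.75


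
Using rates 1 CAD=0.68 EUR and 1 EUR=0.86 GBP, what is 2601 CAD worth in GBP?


Step 1: 2601 CAD × 0.68 = 1768.68 EUR
Step 2: 1768.68 EUR × 0.86 = 1521.06 GBP
Implied rate CAD→GBP = 0.68 × 0.86 = 0.5848
= 1521.06 GBP

1521.06 GBP


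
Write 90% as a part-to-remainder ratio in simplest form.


90% means 90 parts out of 100; remainder = 10
Part : remainder = 90:10
GCD = 10
= 9:1

9:1


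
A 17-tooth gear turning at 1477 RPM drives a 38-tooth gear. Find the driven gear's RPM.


Gear ratio = 17:38 = 17:38
RPM_B = RPM_A × (teeth_A / teeth_B)
= 1477 × (17/38)
= 660.8 RPM

660.8 RPM


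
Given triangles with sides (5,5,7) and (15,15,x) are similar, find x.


Scale factor = 15/5 = 3
Missing side = 7 × 3
= 21.0

21.0


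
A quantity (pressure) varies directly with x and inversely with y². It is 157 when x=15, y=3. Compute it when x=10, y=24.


z = k·x/y²
Solve for k using the known point: k = z·y²/x = 157×9/15 = 1413/15 = 94.2000
Now evaluate at x=10, y=24:
z = k × 10 / 576 = (1413 × 10) / (15 × 576) = 14130/8640
≈ 1.6354

1.6354


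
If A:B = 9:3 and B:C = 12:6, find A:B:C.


Match B: multiply A:B by 12 → 108:36
Multiply B:C by 3 → 36:18
Combined: 108:36:18
GCD = 18
= 6:2:1

6:2:1


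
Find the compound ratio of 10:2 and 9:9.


Compound ratio = (10×9) : (2×9)
= 90:18
GCD = 18
= 5:1

5:1


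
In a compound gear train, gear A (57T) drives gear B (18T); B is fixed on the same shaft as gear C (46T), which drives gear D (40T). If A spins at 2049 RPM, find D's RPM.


Stage 1: RPM_B = RPM_A × t_A/t_B = 2049 × 57/18 = 116793/18 = 6488.50
B and C share a shaft → RPM_C = RPM_B
Stage 2: RPM_D = RPM_C × t_C/t_D = RPM_A × (t_A×t_C)/(t_B×t_D)
Overall ratio = (57×46)/(18×40) = 2622/720
RPM_D = 2049 × 2622/720 = 5372478/720
≈ 7461.78 RPM

7461.78 RPM


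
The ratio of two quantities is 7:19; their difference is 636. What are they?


Let A = 7k, B = 19k.
19k - 7k = 636
12k = 636 → k = 636/12 = 53
A = 7×53 = 371, B = 19×53 = 1007
= A = 371, B = 1007

A = 371, B = 1007


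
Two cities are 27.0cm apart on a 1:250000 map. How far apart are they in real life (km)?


Real distance = map distance × scale
= 27.0cm × 250000
= 6750000 cm = 67500.0 m
= 67.500 km

67.500 km


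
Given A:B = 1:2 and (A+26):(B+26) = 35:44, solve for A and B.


Let A = 1k, B = 2k.
(1k + 26) / (2k + 26) = 35/44
Cross-multiply: 44(1k + 26) = 35(2k + 26)
44k + 1144 = 70k + 910
44k - 70k = 910 - 1144
-26k = -234
k = -234/-26 = 9
A = 1×9 = 9, B = 2×9 = 18
= A = 9, B = 18

A = 9, B = 18


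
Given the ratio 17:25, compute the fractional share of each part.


Total parts = 17 + 25 = 42
First part: 17/42 = 17/42
Second part: 25/42 = 25/42
= 17/42 and 25/42

17/42 and 25/42


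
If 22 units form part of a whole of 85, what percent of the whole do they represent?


Percentage = (part / whole) × 100
= (22 / 85) × 100
≈ 25.88%

25.88%


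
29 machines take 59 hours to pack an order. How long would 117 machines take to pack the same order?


Inverse proportion: x × y = constant
k = 29 × 59 = 1711
y₂ = k / 117 = 1711 / 117
= 14.62

14.62


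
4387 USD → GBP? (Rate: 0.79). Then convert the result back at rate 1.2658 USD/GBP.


Amount × rate = 4387 × 0.79 = 3465.73 GBP
Round-trip: 3465.73 × 1.2658 = 4386.92 USD
= 3465.73 GBP, then 4386.92 USD

3465.73 GBP, then 4386.92 USD


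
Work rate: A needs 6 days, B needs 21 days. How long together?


Rate of A = 1/6 per day
Rate of B = 1/21 per day
Combined rate = 1/6 + 1/21 = 27/126 ≈ 0.2143 per day
Days = 1 / combined rate = 126/27
≈ 4.67 days

4.67 days


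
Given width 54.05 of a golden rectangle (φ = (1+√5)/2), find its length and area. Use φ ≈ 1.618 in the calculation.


φ = (1 + √5) / 2 ≈ 1.618
Length = width × φ = 54.05 × 1.618 = 87.4529
≈ 87.45
Area = width × length = 54.05 × 87.4529 = 4726.829245 ≈ 4726.83
= Length: 87.45, Area: 4726.83

Length: 87.45, Area: 4726.83


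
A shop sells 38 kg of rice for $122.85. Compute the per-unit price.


Unit rate = total / quantity
= 122.85 / 38
= $3.23 per unit

$3.23 per unit


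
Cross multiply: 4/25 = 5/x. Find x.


Cross multiply: 4 × x = 25 × 5
4x = 125
x = 125 / 4
= 31.25

31.25


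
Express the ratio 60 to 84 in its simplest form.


GCD(60, 84) = 12
60/12 : 84/12
= 5:7

5:7


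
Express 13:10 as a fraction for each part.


Total parts = 13 + 10 = 23
First part: 13/23 = 13/23
Second part: 10/23 = 10/23
= 13/23 and 10/23

13/23 and 10/23


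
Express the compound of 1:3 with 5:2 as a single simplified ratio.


Compound ratio = (1×5) : (3×2)
= 5:6
GCD = 1
= 5:6

5:6


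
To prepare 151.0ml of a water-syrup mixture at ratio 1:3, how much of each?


Total parts = 1 + 3 = 4
water: 151.0 × 1/4 = 37.8ml
syrup: 151.0 × 3/4 = 113.3ml
= 37.8ml and 113.3ml

37.8ml and 113.3ml


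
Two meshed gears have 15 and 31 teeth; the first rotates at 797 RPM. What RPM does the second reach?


Gear ratio = 15:31 = 15:31
RPM_B = RPM_A × (teeth_A / teeth_B)
= 797 × (15/31)
= 385.6 RPM

385.6 RPM


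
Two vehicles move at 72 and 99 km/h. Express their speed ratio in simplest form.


Ratio = 72:99
GCD = 9
Simplified = 8:11
Time ratio (same distance) = 11:8
Speed ratio = 8:11

8:11


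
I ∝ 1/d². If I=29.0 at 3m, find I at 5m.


I₁d₁² = I₂d₂²
I₂ = I₁ × (d₁/d₂)²
= 29.0 × (3/5)²
= 29.0 × 9/25
= 261/25
= 10.4400

10.4400


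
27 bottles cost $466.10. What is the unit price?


Unit rate = total / quantity
= 466.10 / 27
= $17.26 per unit

$17.26 per unit


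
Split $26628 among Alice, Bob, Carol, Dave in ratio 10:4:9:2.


Total parts = 10 + 4 + 9 + 2 = 25
Alice: 26628 × 10/25 = 10651.20
Bob: 26628 × 4/25 = 4260.48
Carol: 26628 × 9/25 = 9586.08
Dave: 26628 × 2/25 = 2130.24
= Alice: $10651.20, Bob: $4260.48, Carol: $9586.08, Dave: $2130.24

Alice: $10651.20, Bob: $4260.48, Carol: $9586.08, Dave: $2130.24


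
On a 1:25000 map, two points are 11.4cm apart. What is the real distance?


Real distance = map distance × scale
= 11.4cm × 25000
= 285000 cm = 2850.0 m
= 2.850 km

2.850 km


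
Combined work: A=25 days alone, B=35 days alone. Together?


Rate of A = 1/25 per day
Rate of B = 1/35 per day
Combined rate = 1/25 + 1/35 = 60/875 ≈ 0.0686 per day
Days = 1 / combined rate = 875/60
≈ 14.58 days

14.58 days


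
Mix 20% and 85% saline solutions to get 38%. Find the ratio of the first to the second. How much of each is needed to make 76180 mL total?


Let x parts of 20% mix with y parts of 85%.
20x + 85y = 38(x + y)
20x + 85y = 38x + 38y
x(20 - 38) = y(38 - 85)
x/y = (85 - 38)/(38 - 20) = 47/18
Simplify: 47:18
Total parts = 65; one part = 76180/65 = 1172.00 mL
20% solution: 47×1172.00 = 55084.00 mL
85% solution: 18×1172.00 = 21096.00 mL
= ratio 47:18; 55084.00 mL and 21096.00 mL

ratio 47:18; 55084.00 mL and 21096.00 mL


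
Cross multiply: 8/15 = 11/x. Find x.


Cross multiply: 8 × x = 15 × 11
8x = 165
x = 165 / 8
= 20.63

20.63


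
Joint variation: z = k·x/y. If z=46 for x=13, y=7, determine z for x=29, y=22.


z = k·x/y
Solve for k using the known point: k = z·y/x = 46×7/13 = 322/13 ≈ 24.7692
Now evaluate at x=29, y=22:
z = k × 29 / 22 = (322 × 29) / (13 × 22) = 9338/286
≈ 32.6503

32.6503


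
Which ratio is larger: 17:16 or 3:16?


17/16 = 1.0625
3/16 = 0.1875
1.0625 > 0.1875, so 17:16 is greater
= 17:16

17:16


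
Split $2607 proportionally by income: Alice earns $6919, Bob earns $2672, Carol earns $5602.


Total income = 6919 + 2672 + 5602 = $15193
Alice: $2607 × 6919/15193 = $1187.25
Bob: $2607 × 2672/15193 = $458.49
Carol: $2607 × 5602/15193 = $961.26
= Alice: $1187.25, Bob: $458.49, Carol: $961.26

Alice: $1187.25, Bob: $458.49, Carol: $961.26


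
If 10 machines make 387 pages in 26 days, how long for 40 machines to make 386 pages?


Days ∝ work / workers, so d₂ = d₁ × (m₁/m₂) × (w₂/w₁)
Workers factor (inverse): 10/40 = 0.2500
Work factor (direct): 386/387 ≈ 0.9974
d₂ = 26 × 10/40 × 386/387 = (26 × 10 × 386) / (40 × 387) = 100360/15480
≈ 6.48 days

6.48 days


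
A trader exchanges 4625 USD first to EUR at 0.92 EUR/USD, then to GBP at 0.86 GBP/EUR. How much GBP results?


Step 1: 4625 USD × 0.92 = 4255.00 EUR
Step 2: 4255.00 EUR × 0.86 = 3659.30 GBP
Implied rate USD→GBP = 0.92 × 0.86 = 0.7912
= 3659.30 GBP

3659.30 GBP


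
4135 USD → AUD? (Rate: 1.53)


Amount × rate = 4135 × 1.53
= 6326.55 AUD

6326.55 AUD


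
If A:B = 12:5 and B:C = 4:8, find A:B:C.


Match B: multiply A:B by 4 → 48:20
Multiply B:C by 5 → 20:40
Combined: 48:20:40
GCD = 4
= 12:5:10

12:5:10


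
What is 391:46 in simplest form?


GCD(391, 46) = 23
391/23 : 46/23
= 17:2

17:2


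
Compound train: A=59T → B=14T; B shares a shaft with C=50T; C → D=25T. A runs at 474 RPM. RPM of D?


Stage 1: RPM_B = RPM_A × t_A/t_B = 474 × 59/14 = 27966/14 ≈ 1997.57
B and C share a shaft → RPM_C = RPM_B
Stage 2: RPM_D = RPM_C × t_C/t_D = RPM_A × (t_A×t_C)/(t_B×t_D)
Overall ratio = (59×50)/(14×25) = 2950/350
RPM_D = 474 × 2950/350 = 1398300/350
≈ 3995.14 RPM

3995.14 RPM


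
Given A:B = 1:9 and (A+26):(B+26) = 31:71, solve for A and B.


Let A = 1k, B = 9k.
(1k + 26) / (9k + 26) = 31/71
Cross-multiply: 71(1k + 26) = 31(9k + 26)
71k + 1846 = 279k + 806
71k - 279k = 806 - 1846
-208k = -1040
k = -1040/-208 = 5
A = 1×5 = 5, B = 9×5 = 45
= A = 5, B = 45

A = 5, B = 45


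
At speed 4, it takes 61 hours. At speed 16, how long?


Inverse proportion: x × y = constant
k = 4 × 61 = 244
y₂ = k / 16 = 244 / 16
= 15.25

15.25


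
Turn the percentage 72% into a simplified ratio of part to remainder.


72% means 72 parts out of 100; remainder = 28
Part : remainder = 72:28
GCD = 4
= 18:7

18:7


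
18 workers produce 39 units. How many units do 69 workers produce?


Direct proportion: y/x = constant
k = 39/18 ≈ 2.1667
y₂ = k × 69 = 39 × 69 / 18 = 2691/18
= 149.50

149.50


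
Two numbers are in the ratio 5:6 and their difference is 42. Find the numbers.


Let A = 5k, B = 6k.
6k - 5k = 42
1k = 42 → k = 42/1 = 42
A = 5×42 = 210, B = 6×42 = 252
= A = 210, B = 252

A = 210, B = 252


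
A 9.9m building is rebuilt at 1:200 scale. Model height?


Model size = real / scale
= 9.9 / 200
= 0.0495 m

0.0495 m


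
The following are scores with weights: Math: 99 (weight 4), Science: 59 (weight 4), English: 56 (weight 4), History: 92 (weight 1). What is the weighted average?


Numerator = 99×4 + 59×4 + 56×4 + 92×1
= 396 + 236 + 224 + 92
= 948
Total weight = 13
Weighted avg = 948/13
= 72.92

72.92


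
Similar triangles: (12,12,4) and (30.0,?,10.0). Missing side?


Scale factor = 30.0/12 = 2.5
Missing side = 12 × 2.5
= 30.0

30.0


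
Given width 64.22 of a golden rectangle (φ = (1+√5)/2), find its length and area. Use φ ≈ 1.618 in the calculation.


φ = (1 + √5) / 2 ≈ 1.618
Length = width × φ = 64.22 × 1.618 = 103.90796
≈ 103.91
Area = width × length = 64.22 × 103.90796 = 6672.9691912 ≈ 6672.97
= Length: 103.91, Area: 6672.97

Length: 103.91, Area: 6672.97


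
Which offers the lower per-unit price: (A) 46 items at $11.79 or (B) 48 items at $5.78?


Deal A: $11.79/46 = $0.2563/unit
Deal B: $5.78/48 = $0.1204/unit
B is cheaper per unit
= Deal B

Deal B


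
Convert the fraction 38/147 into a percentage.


Percentage = (part / whole) × 100
= (38 / 147) × 100
≈ 25.85%

25.85%


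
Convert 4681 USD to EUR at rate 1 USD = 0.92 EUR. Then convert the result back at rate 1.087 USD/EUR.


Amount × rate = 4681 × 0.92 = 4306.52 EUR
Round-trip: 4306.52 × 1.087 = 4681.19 USD
= 4306.52 EUR, then 4681.19 USD

4306.52 EUR, then 4681.19 USD


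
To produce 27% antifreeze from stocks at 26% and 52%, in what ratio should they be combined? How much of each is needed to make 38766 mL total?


Let x parts of 26% mix with y parts of 52%.
26x + 52y = 27(x + y)
26x + 52y = 27x + 27y
x(26 - 27) = y(27 - 52)
x/y = (52 - 27)/(27 - 26) = 25/1
Simplify: 25:1
Total parts = 26; one part = 38766/26 = 1491.00 mL
26% solution: 25×1491.00 = 37275.00 mL
52% solution: 1×1491.00 = 1491.00 mL
= ratio 25:1; 37275.00 mL and 1491.00 mL

ratio 25:1; 37275.00 mL and 1491.00 mL


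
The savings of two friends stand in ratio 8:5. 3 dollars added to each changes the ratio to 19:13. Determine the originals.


Let A = 8k, B = 5k.
(8k + 3) / (5k + 3) = 19/13
Cross-multiply: 13(8k + 3) = 19(5k + 3)
104k + 39 = 95k + 57
104k - 95k = 57 - 39
9k = 18
k = 18/9 = 2
A = 8×2 = 16, B = 5×2 = 10
= A = 16, B = 10

A = 16, B = 10


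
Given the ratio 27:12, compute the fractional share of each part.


Total parts = 27 + 12 = 39
First part: 27/39 = 9/13
Second part: 12/39 = 4/13
= 9/13 and 4/13

9/13 and 4/13


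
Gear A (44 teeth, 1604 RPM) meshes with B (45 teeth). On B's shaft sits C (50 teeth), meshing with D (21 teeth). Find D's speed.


Stage 1: RPM_B = RPM_A × t_A/t_B = 1604 × 44/45 = 70576/45 ≈ 1568.36
B and C share a shaft → RPM_C = RPM_B
Stage 2: RPM_D = RPM_C × t_C/t_D = RPM_A × (t_A×t_C)/(t_B×t_D)
Overall ratio = (44×50)/(45×21) = 2200/945
RPM_D = 1604 × 2200/945 = 3528800/945
≈ 3734.18 RPM

3734.18 RPM


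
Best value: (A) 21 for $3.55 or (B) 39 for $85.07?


Deal A: $3.55/21 = $0.1690/unit
Deal B: $85.07/39 = $2.1813/unit
A is cheaper per unit
= Deal A

Deal A


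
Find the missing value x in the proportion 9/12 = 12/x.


Cross multiply: 9 × x = 12 × 12
9x = 144
x = 144 / 9
= 16.00

16.00


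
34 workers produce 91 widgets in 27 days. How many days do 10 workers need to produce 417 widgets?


Days ∝ work / workers, so d₂ = d₁ × (m₁/m₂) × (w₂/w₁)
Workers factor (inverse): 34/10 = 3.4000
Work factor (direct): 417/91 ≈ 4.5824
d₂ = 27 × 34/10 × 417/91 = (27 × 34 × 417) / (10 × 91) = 382806/910
≈ 420.67 days

420.67 days


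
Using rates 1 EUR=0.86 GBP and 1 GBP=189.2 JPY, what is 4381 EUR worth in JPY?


Step 1: 4381 EUR × 0.86 = 3767.66 GBP
Step 2: 3767.66 GBP × 189.2 = 712841.27 JPY
Implied rate EUR→JPY = 0.86 × 189.2 = 162.7120
= 712841.27 JPY

712841.27 JPY


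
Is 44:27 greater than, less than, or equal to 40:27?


44/27 = 1.6296
40/27 = 1.4815
1.6296 > 1.4815, so 44:27 is greater
= greater than

greater than


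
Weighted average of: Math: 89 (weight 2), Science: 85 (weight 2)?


Numerator = 89×2 + 85×2
= 178 + 170
= 348
Total weight = 4
Weighted avg = 348/4
= 87.00

87.00


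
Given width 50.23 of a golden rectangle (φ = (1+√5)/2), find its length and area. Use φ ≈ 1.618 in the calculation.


φ = (1 + √5) / 2 ≈ 1.618
Length = width × φ = 50.23 × 1.618 = 81.27214
≈ 81.27
Area = width × length = 50.23 × 81.27214 = 4082.2995922 ≈ 4082.30
= Length: 81.27, Area: 4082.30

Length: 81.27, Area: 4082.30


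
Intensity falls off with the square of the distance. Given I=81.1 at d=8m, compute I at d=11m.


I₁d₁² = I₂d₂²
I₂ = I₁ × (d₁/d₂)²
= 81.1 × (8/11)²
= 81.1 × 64/121
= 5190.4/121
≈ 42.8959

42.8959


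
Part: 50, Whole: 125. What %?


Percentage = (part / whole) × 100
= (50 / 125) × 100
= 40.00%

40.00%


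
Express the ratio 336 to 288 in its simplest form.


GCD(336, 288) = 48
336/48 : 288/48
= 7:6

7:6


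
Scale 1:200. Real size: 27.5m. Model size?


Model size = real / scale
= 27.5 / 200
= 0.1375 m

0.1375 m


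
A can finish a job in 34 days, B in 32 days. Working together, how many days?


Rate of A = 1/34 per day
Rate of B = 1/32 per day
Combined rate = 1/34 + 1/32 = 66/1088 ≈ 0.0607 per day
Days = 1 / combined rate = 1088/66
≈ 16.48 days

16.48 days


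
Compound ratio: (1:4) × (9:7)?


Compound ratio = (1×9) : (4×7)
= 9:28
GCD = 1
= 9:28

9:28


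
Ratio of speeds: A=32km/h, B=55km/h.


Ratio = 32:55
GCD = 1
Simplified = 32:55
Time ratio (same distance) = 55:32
Speed ratio = 32:55

32:55


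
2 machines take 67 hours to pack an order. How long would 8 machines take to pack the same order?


Inverse proportion: x × y = constant
k = 2 × 67 = 134
y₂ = k / 8 = 134 / 8
= 16.75

16.75


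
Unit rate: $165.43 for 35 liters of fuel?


Unit rate = total / quantity
= 165.43 / 35
= $4.73 per unit

$4.73 per unit


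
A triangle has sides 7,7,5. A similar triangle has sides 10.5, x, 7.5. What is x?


Scale factor = 10.5/7 = 1.5
Missing side = 7 × 1.5
= 10.5

10.5


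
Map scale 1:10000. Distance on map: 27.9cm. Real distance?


Real distance = map distance × scale
= 27.9cm × 10000
= 279000 cm = 2790.0 m
= 2.790 km

2.790 km


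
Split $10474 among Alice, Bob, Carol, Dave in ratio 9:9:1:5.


Total parts = 9 + 9 + 1 + 5 = 24
Alice: 10474 × 9/24 = 3927.75
Bob: 10474 × 9/24 = 3927.75
Carol: 10474 × 1/24 = 436.42
Dave: 10474 × 5/24 = 2182.08
= Alice: $3927.75, Bob: $3927.75, Carol: $436.42, Dave: $2182.08

Alice: $3927.75, Bob: $3927.75, Carol: $436.42, Dave: $2182.08


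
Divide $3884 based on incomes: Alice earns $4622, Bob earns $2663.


Total income = 4622 + 2663 = $7285
Alice: $3884 × 4622/7285 = $2464.22
Bob: $3884 × 2663/7285 = $1419.78
= Alice: $2464.22, Bob: $1419.78

Alice: $2464.22, Bob: $1419.78


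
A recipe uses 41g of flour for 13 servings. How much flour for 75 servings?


Direct proportion: y/x = constant
k = 41/13 ≈ 3.1538
y₂ = k × 75 = 41 × 75 / 13 = 3075/13
≈ 236.54

236.54


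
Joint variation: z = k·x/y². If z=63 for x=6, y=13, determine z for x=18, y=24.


z = k·x/y²
Solve for k using the known point: k = z·y²/x = 63×169/6 = 10647/6 = 1774.5000
Now evaluate at x=18, y=24:
z = k × 18 / 576 = (10647 × 18) / (6 × 576) = 191646/3456
≈ 55.4531

55.4531


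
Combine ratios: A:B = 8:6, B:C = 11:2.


Match B: multiply A:B by 11 → 88:66
Multiply B:C by 6 → 66:12
Combined: 88:66:12
GCD = 2
= 44:33:6

44:33:6


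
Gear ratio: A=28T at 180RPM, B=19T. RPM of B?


Gear ratio = 28:19 = 28:19
RPM_B = RPM_A × (teeth_A / teeth_B)
= 180 × (28/19)
= 265.3 RPM

265.3 RPM


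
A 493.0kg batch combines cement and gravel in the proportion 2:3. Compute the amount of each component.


Total parts = 2 + 3 = 5
cement: 493.0 × 2/5 = 197.2kg
gravel: 493.0 × 3/5 = 295.8kg
= 197.2kg and 295.8kg

197.2kg and 295.8kg


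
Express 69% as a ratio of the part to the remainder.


69% means 69 parts out of 100; remainder = 31
Part : remainder = 69:31
GCD = 1
= 69:31

69:31


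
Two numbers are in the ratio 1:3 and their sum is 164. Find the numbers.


Let A = 1k, B = 3k.
1k + 3k = 164
4k = 164 → k = 164/4 = 41
A = 1×41 = 41, B = 3×41 = 123
= A = 41, B = 123

A = 41, B = 123


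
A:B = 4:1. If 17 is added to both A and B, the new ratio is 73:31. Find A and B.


Let A = 4k, B = 1k.
(4k + 17) / (1k + 17) = 73/31
Cross-multiply: 31(4k + 17) = 73(1k + 17)
124k + 527 = 73k + 1241
124k - 73k = 1241 - 527
51k = 714
k = 714/51 = 14
A = 4×14 = 56, B = 1×14 = 14
= A = 56, B = 14

A = 56, B = 14


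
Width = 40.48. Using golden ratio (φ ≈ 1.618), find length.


φ = (1 + √5) / 2 ≈ 1.618
Length = width × φ = 40.48 × 1.618 = 65.49664
≈ 65.50

65.50


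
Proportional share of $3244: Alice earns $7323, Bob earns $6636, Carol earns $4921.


Total income = 7323 + 6636 + 4921 = $18880
Alice: $3244 × 7323/18880 = $1258.25
Bob: $3244 × 6636/18880 = $1140.21
Carol: $3244 × 4921/18880 = $845.54
= Alice: $1258.25, Bob: $1140.21, Carol: $845.54

Alice: $1258.25, Bob: $1140.21, Carol: $845.54


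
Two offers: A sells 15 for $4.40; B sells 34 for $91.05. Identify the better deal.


Deal A: $4.40/15 = $0.2933/unit
Deal B: $91.05/34 = $2.6779/unit
A is cheaper per unit
= Deal A

Deal A


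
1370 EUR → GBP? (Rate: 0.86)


Amount × rate = 1370 × 0.86
= 1178.20 GBP

1178.20 GBP


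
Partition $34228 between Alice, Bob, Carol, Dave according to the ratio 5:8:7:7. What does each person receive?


Total parts = 5 + 8 + 7 + 7 = 27
Alice: 34228 × 5/27 = 6338.52
Bob: 34228 × 8/27 = 10141.63
Carol: 34228 × 7/27 = 8873.93
Dave: 34228 × 7/27 = 8873.93
= Alice: $6338.52, Bob: $10141.63, Carol: $8873.93, Dave: $8873.93

Alice: $6338.52, Bob: $10141.63, Carol: $8873.93, Dave: $8873.93


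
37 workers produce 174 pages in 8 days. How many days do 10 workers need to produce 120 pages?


Days ∝ work / workers, so d₂ = d₁ × (m₁/m₂) × (w₂/w₁)
Workers factor (inverse): 37/10 = 3.7000
Work factor (direct): 120/174 ≈ 0.6897
d₂ = 8 × 37/10 × 120/174 = (8 × 37 × 120) / (10 × 174) = 35520/1740
≈ 20.41 days

20.41 days


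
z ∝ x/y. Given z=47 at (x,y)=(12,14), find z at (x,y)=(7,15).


z = k·x/y
Solve for k using the known point: k = z·y/x = 47×14/12 = 658/12 ≈ 54.8333
Now evaluate at x=7, y=15:
z = k × 7 / 15 = (658 × 7) / (12 × 15) = 4606/180
≈ 25.5889

25.5889


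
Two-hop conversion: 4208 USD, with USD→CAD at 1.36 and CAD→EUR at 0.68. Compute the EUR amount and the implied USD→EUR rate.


Step 1: 4208 USD × 1.36 = 5722.88 CAD
Step 2: 5722.88 CAD × 0.68 = 3891.56 EUR
Implied rate USD→EUR = 1.36 × 0.68 = 0.9248
= 3891.56 EUR; implied rate 0.9248 EUR/USD

3891.56 EUR; implied rate 0.9248 EUR/USD


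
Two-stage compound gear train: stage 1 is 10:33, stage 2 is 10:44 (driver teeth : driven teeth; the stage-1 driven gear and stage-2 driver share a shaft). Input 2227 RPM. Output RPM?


Stage 1: RPM_B = RPM_A × t_A/t_B = 2227 × 10/33 = 22270/33 ≈ 674.85
B and C share a shaft → RPM_C = RPM_B
Stage 2: RPM_D = RPM_C × t_C/t_D = RPM_A × (t_A×t_C)/(t_B×t_D)
Overall ratio = (10×10)/(33×44) = 100/1452
RPM_D = 2227 × 100/1452 = 222700/1452
≈ 153.37 RPM

153.37 RPM


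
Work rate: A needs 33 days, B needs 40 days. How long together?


Rate of A = 1/33 per day
Rate of B = 1/40 per day
Combined rate = 1/33 + 1/40 = 73/1320 ≈ 0.0553 per day
Days = 1 / combined rate = 1320/73
≈ 18.08 days

18.08 days


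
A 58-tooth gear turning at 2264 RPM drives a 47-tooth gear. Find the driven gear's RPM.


Gear ratio = 58:47 = 58:47
RPM_B = RPM_A × (teeth_A / teeth_B)
= 2264 × (58/47)
= 2793.9 RPM

2793.9 RPM


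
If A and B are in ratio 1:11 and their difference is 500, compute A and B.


Let A = 1k, B = 11k.
11k - 1k = 500
10k = 500 → k = 500/10 = 50
A = 1×50 = 50, B = 11×50 = 550
= A = 50, B = 550

A = 50, B = 550
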